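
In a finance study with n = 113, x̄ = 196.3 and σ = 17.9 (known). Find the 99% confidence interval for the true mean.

CI = x̄ ± z*(σ/√n) = 196.3 ± 2.576(17.9/√113) = 196.3 ± 4.34 = (191.96, 200.64)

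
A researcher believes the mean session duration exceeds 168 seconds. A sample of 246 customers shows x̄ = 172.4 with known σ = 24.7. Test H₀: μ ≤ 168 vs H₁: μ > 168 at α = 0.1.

z = 2.794. Critical value: 1.28. Reject H₀.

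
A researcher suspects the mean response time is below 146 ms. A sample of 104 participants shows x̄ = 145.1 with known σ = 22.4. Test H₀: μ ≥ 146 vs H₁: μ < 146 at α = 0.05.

z = -0.41. Critical value: -1.645. Fail to reject H₀.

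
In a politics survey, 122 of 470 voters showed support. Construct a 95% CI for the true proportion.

p̂ = 0.26. CI = p̂ ± z*√(p̂(1-p̂)/n) = (0.22, 0.299)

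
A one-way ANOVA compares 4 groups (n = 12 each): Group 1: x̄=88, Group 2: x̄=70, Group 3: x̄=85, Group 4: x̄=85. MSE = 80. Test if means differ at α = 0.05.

Grand mean = 82.0. SS_between = 2376.0, MS_between = 792.0. F = 9.9, F_crit ≈ 2.816. Reject H₀.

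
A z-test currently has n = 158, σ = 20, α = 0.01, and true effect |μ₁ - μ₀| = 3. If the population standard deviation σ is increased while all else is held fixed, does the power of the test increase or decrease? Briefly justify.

Power decreases: a larger σ inflates the standard error σ/√n, pulling the sampling distribution under H₁ back toward the critical value.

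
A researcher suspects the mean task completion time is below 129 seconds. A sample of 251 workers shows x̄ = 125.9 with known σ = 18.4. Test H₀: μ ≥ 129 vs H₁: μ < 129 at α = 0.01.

z = -2.669. Critical value: -2.33. Reject H₀.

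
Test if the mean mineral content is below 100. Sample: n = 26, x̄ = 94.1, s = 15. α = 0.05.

t = (94.1 - 100)/(15/√26) = -2.006, df = 25. Critical t = -1.708. Reject H₀.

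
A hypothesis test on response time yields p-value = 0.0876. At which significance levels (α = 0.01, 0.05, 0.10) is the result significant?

p = 0.0876. Significant at: α = 0.1.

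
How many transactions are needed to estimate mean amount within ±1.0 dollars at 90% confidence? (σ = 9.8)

n = (z*σ/E)² = (1.645×9.8/1.0)² = 259.9 → n = 260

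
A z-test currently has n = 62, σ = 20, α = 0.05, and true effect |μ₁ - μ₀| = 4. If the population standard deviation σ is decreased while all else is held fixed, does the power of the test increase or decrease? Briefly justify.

Power increases: a smaller σ shrinks the standard error σ/√n, moving the sampling distribution under H₁ further from the critical value.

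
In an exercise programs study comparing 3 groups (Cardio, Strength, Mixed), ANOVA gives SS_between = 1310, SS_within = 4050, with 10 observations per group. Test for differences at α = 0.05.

df_between = 2, df_within = 27. F = MS_between/MS_within = 655.0/150.0 = 4.367. F_crit ≈ 3.354. Reject H₀. At least one mean differs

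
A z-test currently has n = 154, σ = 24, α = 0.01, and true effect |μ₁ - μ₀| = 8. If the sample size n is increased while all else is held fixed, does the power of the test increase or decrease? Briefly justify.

Power increases: a larger n shrinks the standard error σ/√n, moving the sampling distribution under H₁ further from the critical value.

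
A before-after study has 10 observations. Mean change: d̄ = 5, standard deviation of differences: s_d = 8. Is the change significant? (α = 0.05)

t = d̄/(s_d/√n) = 5/(8/√10) = 1.976. df = 9, critical t = ±2.262. Fail to reject H₀.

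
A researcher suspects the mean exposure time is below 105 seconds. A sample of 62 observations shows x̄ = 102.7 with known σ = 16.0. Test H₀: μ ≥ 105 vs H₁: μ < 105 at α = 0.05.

z = -1.132. Critical value: -1.645. Fail to reject H₀.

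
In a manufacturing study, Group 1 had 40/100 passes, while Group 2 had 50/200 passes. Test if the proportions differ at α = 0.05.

p̂₁ = 0.4, p̂₂ = 0.25, pooled p̂ = 0.3. z = 2.673. Critical: ±1.96. Reject H₀.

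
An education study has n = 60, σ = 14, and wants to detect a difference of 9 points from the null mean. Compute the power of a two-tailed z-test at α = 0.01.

SE = σ/√n = 14/√60 = 1.807. Non-centrality λ = d/SE = 9/1.807 = 4.98. Power ≈ Φ(λ - z_{α/2}) = Φ(4.98 - 2.576) = Φ(2.404) = 0.992.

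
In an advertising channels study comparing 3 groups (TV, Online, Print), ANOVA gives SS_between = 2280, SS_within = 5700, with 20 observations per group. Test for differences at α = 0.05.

df_between = 2, df_within = 57. F = MS_between/MS_within = 1140.0/100.0 = 11.4. F_crit ≈ 3.159. Reject H₀. At least one mean differs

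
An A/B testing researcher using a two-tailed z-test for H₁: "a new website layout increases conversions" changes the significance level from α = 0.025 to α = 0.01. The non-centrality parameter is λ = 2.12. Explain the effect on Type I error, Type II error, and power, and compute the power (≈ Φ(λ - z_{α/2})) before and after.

Decreasing α from 0.025 to 0.01:
• Type I error rate decreases (α is the Type I rate by definition).
• Critical value moves from z_{α/2} = 2.241 to 2.576, so power = Φ(λ - z_{α/2}) goes from Φ(2.12 - 2.241) = 0.452 to Φ(2.12 - 2.576) = 0.324.
• Type II error rate β = 1 - power therefore increases (0.548 → 0.676).
Appropriate when false positives are costly — here, rolling out a layout that doesn't actually help — wasted engineering effort.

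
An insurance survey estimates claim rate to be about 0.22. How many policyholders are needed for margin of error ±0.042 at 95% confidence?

n = z²p(1-p)/E² = 1.96²×0.22×0.78/0.042² = 373.7 → n = 374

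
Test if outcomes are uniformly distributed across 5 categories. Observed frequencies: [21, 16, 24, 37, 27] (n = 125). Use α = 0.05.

Expected = 25 each. χ² = Σ(O-E)²/E = 9.84. df = 4, critical value = 9.488. Reject H₀.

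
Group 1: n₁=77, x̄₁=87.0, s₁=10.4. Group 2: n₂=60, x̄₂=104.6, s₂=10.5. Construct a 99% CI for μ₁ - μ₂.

Difference = -17.6. SE = √(10.4²/77 + 10.5²/60) = 1.801. CI = (-22.24, -12.96)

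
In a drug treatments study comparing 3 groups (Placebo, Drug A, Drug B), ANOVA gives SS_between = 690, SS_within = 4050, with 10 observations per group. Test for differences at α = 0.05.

df_between = 2, df_within = 27. F = MS_between/MS_within = 345.0/150.0 = 2.3. F_crit ≈ 3.354. Fail to reject H₀.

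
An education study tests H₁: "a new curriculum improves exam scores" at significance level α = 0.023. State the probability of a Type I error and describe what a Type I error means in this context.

P(Type I error) = α = 0.023. A Type I error is rejecting H₀ when H₀ is actually true (false positive) — here, concluding that a new curriculum improves exam scores when in fact this is not the case. Consequence: adopting a curriculum that gives no real benefit — disruption for nothing.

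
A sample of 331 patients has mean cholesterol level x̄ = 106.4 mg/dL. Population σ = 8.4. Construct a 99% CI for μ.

CI = x̄ ± z*(σ/√n) = 106.4 ± 2.576(8.4/√331) = 106.4 ± 1.19 = (105.21, 107.59)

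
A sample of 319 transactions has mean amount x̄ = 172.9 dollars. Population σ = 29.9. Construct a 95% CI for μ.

CI = x̄ ± z*(σ/√n) = 172.9 ± 1.96(29.9/√319) = 172.9 ± 3.28 = (169.62, 176.18)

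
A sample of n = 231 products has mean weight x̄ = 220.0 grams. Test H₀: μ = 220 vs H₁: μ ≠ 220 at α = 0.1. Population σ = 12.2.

z = (x̄ - μ₀)/(σ/√n) = (220.0 - 220)/(12.2/√231) = 0.0. Critical value: ±1.645. Since |0.0| ≤ 1.645, Fail to reject H₀.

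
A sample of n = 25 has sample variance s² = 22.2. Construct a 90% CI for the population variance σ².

df = 24. χ²_{0.05} = 36.415, χ²_{0.95} = 13.848. CI for σ² = ((n-1)s²/χ²_{α/2}, (n-1)s²/χ²_{1-α/2}) = (24·22.2/36.415, 24·22.2/13.848) = (14.63, 38.47)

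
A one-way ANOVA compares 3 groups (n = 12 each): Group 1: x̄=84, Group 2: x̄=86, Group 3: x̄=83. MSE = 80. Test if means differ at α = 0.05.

Grand mean = 84.33. SS_between = 56.0, MS_between = 28.0. F = 0.35, F_crit ≈ 3.285. Fail to reject H₀.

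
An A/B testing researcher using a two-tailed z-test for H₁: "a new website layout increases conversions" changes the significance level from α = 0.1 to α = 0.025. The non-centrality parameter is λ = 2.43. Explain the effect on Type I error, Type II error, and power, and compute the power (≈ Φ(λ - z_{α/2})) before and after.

Decreasing α from 0.1 to 0.025:
• Type I error rate decreases (α is the Type I rate by definition).
• Critical value moves from z_{α/2} = 1.645 to 2.241, so power = Φ(λ - z_{α/2}) goes from Φ(2.43 - 1.645) = 0.784 to Φ(2.43 - 2.241) = 0.575.
• Type II error rate β = 1 - power therefore increases (0.216 → 0.425).
Appropriate when false positives are costly — here, rolling out a layout that doesn't actually help — wasted engineering effort.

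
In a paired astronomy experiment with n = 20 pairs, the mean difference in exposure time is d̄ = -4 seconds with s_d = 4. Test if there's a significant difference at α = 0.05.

t = d̄/(s_d/√n) = -4/(4/√20) = -4.472. df = 19, critical t = ±2.093. Reject H₀.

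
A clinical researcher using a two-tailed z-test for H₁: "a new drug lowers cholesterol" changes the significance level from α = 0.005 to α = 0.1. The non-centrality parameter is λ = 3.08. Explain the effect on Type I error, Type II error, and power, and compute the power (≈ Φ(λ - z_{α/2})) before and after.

Increasing α from 0.005 to 0.1:
• Type I error rate increases (α is the Type I rate by definition).
• Critical value moves from z_{α/2} = 2.807 to 1.645, so power = Φ(λ - z_{α/2}) goes from Φ(3.08 - 2.807) = 0.608 to Φ(3.08 - 1.645) = 0.924.
• Type II error rate β = 1 - power therefore decreases (0.392 → 0.076).
Appropriate when false negatives are costly — here, shelving an effective drug — patients miss out on a treatment that would have helped.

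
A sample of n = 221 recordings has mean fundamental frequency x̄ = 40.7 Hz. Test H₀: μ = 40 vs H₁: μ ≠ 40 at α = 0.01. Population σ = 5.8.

z = (x̄ - μ₀)/(σ/√n) = (40.7 - 40)/(5.8/√221) = 1.794. Critical value: ±2.576. Since |1.794| ≤ 2.576, Fail to reject H₀.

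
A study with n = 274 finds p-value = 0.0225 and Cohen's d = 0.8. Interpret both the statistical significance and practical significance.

Statistically significant (p = 0.0225 < 0.05). Cohen's d = 0.8 indicates a large effect size. Both statistical and practical significance should be considered.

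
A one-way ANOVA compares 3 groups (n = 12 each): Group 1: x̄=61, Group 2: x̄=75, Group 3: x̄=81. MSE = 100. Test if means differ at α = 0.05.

Grand mean = 72.33. SS_between = 2528.0, MS_between = 1264.0. F = 12.64, F_crit ≈ 3.285. Reject H₀.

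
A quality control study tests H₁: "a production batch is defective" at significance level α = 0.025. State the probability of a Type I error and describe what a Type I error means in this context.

P(Type I error) = α = 0.025. A Type I error is rejecting H₀ when H₀ is actually true (false positive) — here, concluding that a production batch is defective when in fact this is not the case. Consequence: scrapping a good batch — wasted material and cost for no reason.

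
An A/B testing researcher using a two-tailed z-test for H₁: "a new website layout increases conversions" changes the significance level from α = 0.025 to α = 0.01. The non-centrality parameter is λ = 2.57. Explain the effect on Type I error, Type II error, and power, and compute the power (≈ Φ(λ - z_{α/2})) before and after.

Decreasing α from 0.025 to 0.01:
• Type I error rate decreases (α is the Type I rate by definition).
• Critical value moves from z_{α/2} = 2.241 to 2.576, so power = Φ(λ - z_{α/2}) goes from Φ(2.57 - 2.241) = 0.629 to Φ(2.57 - 2.576) = 0.498.
• Type II error rate β = 1 - power therefore increases (0.371 → 0.502).
Appropriate when false positives are costly — here, rolling out a layout that doesn't actually help — wasted engineering effort.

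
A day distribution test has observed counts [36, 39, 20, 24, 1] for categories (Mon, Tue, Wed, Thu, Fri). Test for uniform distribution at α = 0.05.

Expected = 24 each. χ² = Σ(O-E)²/E = 38.083. df = 4, critical value = 9.488. Reject H₀.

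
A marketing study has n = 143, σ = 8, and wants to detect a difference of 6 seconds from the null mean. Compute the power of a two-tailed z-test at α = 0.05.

SE = σ/√n = 8/√143 = 0.669. Non-centrality λ = d/SE = 6/0.669 = 8.969. Power ≈ Φ(λ - z_{α/2}) = Φ(8.969 - 1.96) = Φ(7.009) = 1.0.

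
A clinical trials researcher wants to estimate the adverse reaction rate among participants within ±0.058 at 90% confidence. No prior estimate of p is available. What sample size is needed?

Conservative approach: use p = 0.5 (maximizes p(1-p) = 0.25). n = z²(0.25)/E² = 1.645²×0.25/0.058² = 201.1 → n = 202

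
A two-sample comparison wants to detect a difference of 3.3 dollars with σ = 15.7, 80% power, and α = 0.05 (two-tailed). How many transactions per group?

n per group = 2(z_α/2 + z_β)²σ²/d² = 2×(1.96 + 0.84)²×15.7²/3.3² = 354.9 → n = 355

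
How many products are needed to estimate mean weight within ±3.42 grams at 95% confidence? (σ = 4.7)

n = (z*σ/E)² = (1.96×4.7/3.42)² = 7.3 → n = 8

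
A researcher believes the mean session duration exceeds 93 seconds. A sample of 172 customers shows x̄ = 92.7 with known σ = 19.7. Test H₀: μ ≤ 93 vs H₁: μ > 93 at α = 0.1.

z = -0.2. Critical value: 1.28. Fail to reject H₀.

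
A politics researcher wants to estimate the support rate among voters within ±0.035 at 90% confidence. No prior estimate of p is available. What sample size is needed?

Conservative approach: use p = 0.5 (maximizes p(1-p) = 0.25). n = z²(0.25)/E² = 1.645²×0.25/0.035² = 552.2 → n = 553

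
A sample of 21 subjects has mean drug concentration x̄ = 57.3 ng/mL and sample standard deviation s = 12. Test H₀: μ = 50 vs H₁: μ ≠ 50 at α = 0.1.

t = (x̄ - μ₀)/(s/√n) = (57.3 - 50)/(12/√21) = 2.788. df = 20, critical t = ±1.725. Reject H₀.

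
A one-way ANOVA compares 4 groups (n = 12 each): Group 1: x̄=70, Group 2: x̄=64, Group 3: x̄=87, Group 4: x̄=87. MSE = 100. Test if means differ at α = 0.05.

Grand mean = 77.0. SS_between = 5016.0, MS_between = 1672.0. F = 16.72, F_crit ≈ 2.816. Reject H₀.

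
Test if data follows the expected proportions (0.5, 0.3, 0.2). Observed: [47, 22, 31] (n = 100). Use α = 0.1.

Expected: [50.0, 30.0, 20.0]. χ² = 8.363. df = 2, critical = 4.605. Reject H₀.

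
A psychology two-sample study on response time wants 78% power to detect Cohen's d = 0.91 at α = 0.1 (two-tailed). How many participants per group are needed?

z_{α/2} = 1.645, z_β = Φ⁻¹(0.78) = 0.772. For large effect (d = 0.91): n per group = 2(z_{α/2} + z_β)²/d² = 2(1.645 + 0.772)²/0.91² = 14.1 → 15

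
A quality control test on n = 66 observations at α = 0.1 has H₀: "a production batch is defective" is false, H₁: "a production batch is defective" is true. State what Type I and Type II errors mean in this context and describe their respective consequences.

Type I (false positive): concluding that a production batch is defective when it is not — scrapping a good batch — wasted material and cost for no reason. Type II (false negative): failing to conclude that a production batch is defective when it is — shipping a defective batch — faulty products reach customers. Which is costlier depends on domain priorities and is a judgement call rather than a statistical fact.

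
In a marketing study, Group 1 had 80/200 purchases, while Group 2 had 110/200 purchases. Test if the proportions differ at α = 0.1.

p̂₁ = 0.4, p̂₂ = 0.55, pooled p̂ = 0.475. z = -3.004. Critical: ±1.645. Reject H₀.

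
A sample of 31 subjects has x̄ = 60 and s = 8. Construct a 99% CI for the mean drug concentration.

CI = x̄ ± t*(s/√n) = 60 ± 2.75(8/√31) = (56.05, 63.95)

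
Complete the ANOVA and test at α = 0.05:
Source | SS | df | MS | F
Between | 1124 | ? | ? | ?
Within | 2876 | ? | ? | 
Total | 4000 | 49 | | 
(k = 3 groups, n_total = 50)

df_between = 2, df_within = 47. MS_between = 562.0, MS_within = 61.19. F = 9.184, F_crit ≈ 3.195. Reject H₀.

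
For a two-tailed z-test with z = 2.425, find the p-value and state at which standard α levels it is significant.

p = 2·P(Z > |2.425|) = 2·(1 - Φ(2.425)) ≈ 0.0153. Significant at α = 0.1; Significant at α = 0.05.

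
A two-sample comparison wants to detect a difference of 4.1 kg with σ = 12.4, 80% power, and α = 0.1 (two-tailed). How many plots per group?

n per group = 2(z_α/2 + z_β)²σ²/d² = 2×(1.645 + 0.84)²×12.4²/4.1² = 113.0 → n = 113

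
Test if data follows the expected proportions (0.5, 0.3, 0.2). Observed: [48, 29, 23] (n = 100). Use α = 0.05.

Expected: [50.0, 30.0, 20.0]. χ² = 0.563. df = 2, critical = 5.991. Fail to reject H₀.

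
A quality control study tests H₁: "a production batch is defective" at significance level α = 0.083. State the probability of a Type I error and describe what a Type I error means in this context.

P(Type I error) = α = 0.083. A Type I error is rejecting H₀ when H₀ is actually true (false positive) — here, concluding that a production batch is defective when in fact this is not the case. Consequence: scrapping a good batch — wasted material and cost for no reason.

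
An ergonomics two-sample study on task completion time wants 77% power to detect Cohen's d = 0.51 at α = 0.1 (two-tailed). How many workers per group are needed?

z_{α/2} = 1.645, z_β = Φ⁻¹(0.77) = 0.739. For medium effect (d = 0.51): n per group = 2(z_{α/2} + z_β)²/d² = 2(1.645 + 0.739)²/0.51² = 43.7 → 44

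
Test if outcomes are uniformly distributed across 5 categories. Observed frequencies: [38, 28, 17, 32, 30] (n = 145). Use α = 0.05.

Expected = 29 each. χ² = Σ(O-E)²/E = 8.138. df = 4, critical value = 9.488. Fail to reject H₀.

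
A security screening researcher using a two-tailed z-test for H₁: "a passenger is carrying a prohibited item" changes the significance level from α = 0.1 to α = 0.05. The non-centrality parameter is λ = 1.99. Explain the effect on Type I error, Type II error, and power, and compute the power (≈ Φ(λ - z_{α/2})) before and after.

Decreasing α from 0.1 to 0.05:
• Type I error rate decreases (α is the Type I rate by definition).
• Critical value moves from z_{α/2} = 1.645 to 1.96, so power = Φ(λ - z_{α/2}) goes from Φ(1.99 - 1.645) = 0.635 to Φ(1.99 - 1.96) = 0.512.
• Type II error rate β = 1 - power therefore increases (0.365 → 0.488).
Appropriate when false positives are costly — here, detaining an innocent passenger — delay and inconvenience.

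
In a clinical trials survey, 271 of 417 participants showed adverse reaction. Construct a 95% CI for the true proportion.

p̂ = 0.65. CI = p̂ ± z*√(p̂(1-p̂)/n) = (0.604, 0.696)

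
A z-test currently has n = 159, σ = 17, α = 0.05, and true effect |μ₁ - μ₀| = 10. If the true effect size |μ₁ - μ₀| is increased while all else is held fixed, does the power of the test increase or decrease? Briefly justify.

Power increases: a larger true effect increases the non-centrality λ = |μ₁ - μ₀|/(σ/√n).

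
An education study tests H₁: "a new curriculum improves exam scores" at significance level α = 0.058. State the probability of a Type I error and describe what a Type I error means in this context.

P(Type I error) = α = 0.058. A Type I error is rejecting H₀ when H₀ is actually true (false positive) — here, concluding that a new curriculum improves exam scores when in fact this is not the case. Consequence: adopting a curriculum that gives no real benefit — disruption for nothing.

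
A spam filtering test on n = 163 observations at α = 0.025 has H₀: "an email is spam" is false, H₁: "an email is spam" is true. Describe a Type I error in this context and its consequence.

Type I error: rejecting H₀ when it is true — concluding that an email is spam when in fact it is not. Consequence: a legitimate email is sent to the spam folder and the user misses it.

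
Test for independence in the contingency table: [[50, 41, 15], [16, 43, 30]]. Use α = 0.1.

χ² = 21.242. df = 2, critical = 4.605. Reject H₀. Variables are dependent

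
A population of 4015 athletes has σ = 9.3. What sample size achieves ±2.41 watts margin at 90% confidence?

Without FPC: n₀ = (1.645×9.3/2.41)² = 40.296. With FPC: n = n₀N/(n₀+N-1) = 39.9 → n = 40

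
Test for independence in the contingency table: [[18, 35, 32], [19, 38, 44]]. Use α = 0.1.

χ² = 0.674. df = 2, critical = 4.605. Fail to reject H₀. No evidence of dependence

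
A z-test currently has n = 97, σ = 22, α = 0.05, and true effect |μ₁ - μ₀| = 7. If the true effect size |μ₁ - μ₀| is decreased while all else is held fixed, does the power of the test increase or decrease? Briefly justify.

Power decreases: a smaller true effect decreases the non-centrality λ = |μ₁ - μ₀|/(σ/√n).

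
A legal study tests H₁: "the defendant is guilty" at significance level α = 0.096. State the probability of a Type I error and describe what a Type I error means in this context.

P(Type I error) = α = 0.096. A Type I error is rejecting H₀ when H₀ is actually true (false positive) — here, concluding that the defendant is guilty when in fact this is not the case. Consequence: convicting an innocent person.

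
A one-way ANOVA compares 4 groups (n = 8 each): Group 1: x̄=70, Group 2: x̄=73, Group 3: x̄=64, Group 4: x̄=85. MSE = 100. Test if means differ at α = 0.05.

Grand mean = 73.0. SS_between = 1872.0, MS_between = 624.0. F = 6.24, F_crit ≈ 2.947. Reject H₀.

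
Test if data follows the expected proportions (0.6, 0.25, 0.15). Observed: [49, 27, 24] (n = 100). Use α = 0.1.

Expected: [60.0, 25.0, 15.0]. χ² = 7.577. df = 2, critical = 4.605. Reject H₀.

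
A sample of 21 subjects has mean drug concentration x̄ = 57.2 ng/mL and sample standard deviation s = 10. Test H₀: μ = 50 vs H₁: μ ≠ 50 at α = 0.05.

t = (x̄ - μ₀)/(s/√n) = (57.2 - 50)/(10/√21) = 3.299. df = 20, critical t = ±2.086. Reject H₀.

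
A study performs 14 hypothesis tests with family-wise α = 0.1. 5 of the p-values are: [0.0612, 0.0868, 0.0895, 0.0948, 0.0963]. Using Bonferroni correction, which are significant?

Bonferroni α = 0.1/14 = 0.00714. None of the given p-values are significant.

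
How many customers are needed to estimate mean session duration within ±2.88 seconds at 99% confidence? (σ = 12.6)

n = (z*σ/E)² = (2.576×12.6/2.88)² = 127.01 → n = 128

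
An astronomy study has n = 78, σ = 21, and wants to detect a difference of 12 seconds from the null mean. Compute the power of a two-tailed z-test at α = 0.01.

SE = σ/√n = 21/√78 = 2.378. Non-centrality λ = d/SE = 12/2.378 = 5.047. Power ≈ Φ(λ - z_{α/2}) = Φ(5.047 - 2.576) = Φ(2.471) = 0.993.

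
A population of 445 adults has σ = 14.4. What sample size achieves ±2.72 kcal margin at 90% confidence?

Without FPC: n₀ = (1.645×14.4/2.72)² = 75.844. With FPC: n = n₀N/(n₀+N-1) = 64.9 → n = 65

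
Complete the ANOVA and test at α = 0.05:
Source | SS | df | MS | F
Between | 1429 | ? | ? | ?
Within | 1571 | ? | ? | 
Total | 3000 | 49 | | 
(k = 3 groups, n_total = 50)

df_between = 2, df_within = 47. MS_between = 714.5, MS_within = 33.43. F = 21.376, F_crit ≈ 3.195. Reject H₀.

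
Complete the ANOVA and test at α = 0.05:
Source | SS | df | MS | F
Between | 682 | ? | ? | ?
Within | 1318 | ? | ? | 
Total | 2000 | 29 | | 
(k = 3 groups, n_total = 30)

df_between = 2, df_within = 27. MS_between = 341.0, MS_within = 48.81. F = 6.986, F_crit ≈ 3.354. Reject H₀.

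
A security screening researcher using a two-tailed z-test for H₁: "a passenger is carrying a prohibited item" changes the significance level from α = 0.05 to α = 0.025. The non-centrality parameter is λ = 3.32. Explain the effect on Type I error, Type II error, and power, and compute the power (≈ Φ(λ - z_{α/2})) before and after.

Decreasing α from 0.05 to 0.025:
• Type I error rate decreases (α is the Type I rate by definition).
• Critical value moves from z_{α/2} = 1.96 to 2.241, so power = Φ(λ - z_{α/2}) goes from Φ(3.32 - 1.96) = 0.913 to Φ(3.32 - 2.241) = 0.86.
• Type II error rate β = 1 - power therefore increases (0.087 → 0.14).
Appropriate when false positives are costly — here, detaining an innocent passenger — delay and inconvenience.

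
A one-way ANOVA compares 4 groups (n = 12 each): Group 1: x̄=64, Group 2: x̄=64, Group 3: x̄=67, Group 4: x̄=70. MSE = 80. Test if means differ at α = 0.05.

Grand mean = 66.25. SS_between = 297.0, MS_between = 99.0. F = 1.238, F_crit ≈ 2.816. Fail to reject H₀.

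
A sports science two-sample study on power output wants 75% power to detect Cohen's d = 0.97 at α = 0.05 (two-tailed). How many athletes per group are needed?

z_{α/2} = 1.96, z_β = Φ⁻¹(0.75) = 0.674. For large effect (d = 0.97): n per group = 2(z_{α/2} + z_β)²/d² = 2(1.96 + 0.674)²/0.97² = 14.7 → 15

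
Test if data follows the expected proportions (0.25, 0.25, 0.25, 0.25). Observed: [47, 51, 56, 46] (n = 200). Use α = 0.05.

Expected: [50.0, 50.0, 50.0, 50.0]. χ² = 1.24. df = 3, critical = 7.815. Fail to reject H₀.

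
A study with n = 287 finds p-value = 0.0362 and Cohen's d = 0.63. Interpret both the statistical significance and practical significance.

Statistically significant (p = 0.0362 < 0.05). Cohen's d = 0.63 indicates a medium effect size. Both statistical and practical significance should be considered.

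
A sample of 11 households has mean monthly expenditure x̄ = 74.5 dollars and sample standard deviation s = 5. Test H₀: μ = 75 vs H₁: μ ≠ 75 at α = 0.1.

t = (x̄ - μ₀)/(s/√n) = (74.5 - 75)/(5/√11) = -0.332. df = 10, critical t = ±1.812. Fail to reject H₀.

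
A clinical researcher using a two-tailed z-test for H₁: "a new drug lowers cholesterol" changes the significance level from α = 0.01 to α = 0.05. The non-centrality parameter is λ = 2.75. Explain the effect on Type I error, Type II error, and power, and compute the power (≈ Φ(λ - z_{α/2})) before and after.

Increasing α from 0.01 to 0.05:
• Type I error rate increases (α is the Type I rate by definition).
• Critical value moves from z_{α/2} = 2.576 to 1.96, so power = Φ(λ - z_{α/2}) goes from Φ(2.75 - 2.576) = 0.569 to Φ(2.75 - 1.96) = 0.785.
• Type II error rate β = 1 - power therefore decreases (0.431 → 0.215).
Appropriate when false negatives are costly — here, shelving an effective drug — patients miss out on a treatment that would have helped.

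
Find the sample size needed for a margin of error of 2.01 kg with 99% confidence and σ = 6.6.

n = (z*σ/E)² = (2.576×6.6/2.01)² = 71.5 → n = 72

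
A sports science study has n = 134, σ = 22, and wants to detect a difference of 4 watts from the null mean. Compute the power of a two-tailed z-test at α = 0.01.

SE = σ/√n = 22/√134 = 1.901. Non-centrality λ = d/SE = 4/1.901 = 2.105. Power ≈ Φ(λ - z_{α/2}) = Φ(2.105 - 2.576) = Φ(-0.471) = 0.319.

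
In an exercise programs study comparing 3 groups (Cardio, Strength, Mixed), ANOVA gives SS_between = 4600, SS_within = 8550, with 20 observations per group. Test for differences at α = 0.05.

df_between = 2, df_within = 57. F = MS_between/MS_within = 2300.0/150.0 = 15.333. F_crit ≈ 3.159. Reject H₀. At least one mean differs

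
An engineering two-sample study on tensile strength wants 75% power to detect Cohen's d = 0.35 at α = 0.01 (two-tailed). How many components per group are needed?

z_{α/2} = 2.576, z_β = Φ⁻¹(0.75) = 0.674. For small effect (d = 0.35): n per group = 2(z_{α/2} + z_β)²/d² = 2(2.576 + 0.674)²/0.35² = 172.4 → 173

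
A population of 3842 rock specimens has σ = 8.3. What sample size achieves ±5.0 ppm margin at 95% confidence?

Without FPC: n₀ = (1.96×8.3/5.0)² = 10.586. With FPC: n = n₀N/(n₀+N-1) = 10.6 → n = 11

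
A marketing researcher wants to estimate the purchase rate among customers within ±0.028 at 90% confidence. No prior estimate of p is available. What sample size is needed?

Conservative approach: use p = 0.5 (maximizes p(1-p) = 0.25). n = z²(0.25)/E² = 1.645²×0.25/0.028² = 862.9 → n = 863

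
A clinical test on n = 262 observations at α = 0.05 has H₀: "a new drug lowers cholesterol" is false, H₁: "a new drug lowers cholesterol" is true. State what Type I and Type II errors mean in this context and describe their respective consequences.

Type I (false positive): concluding that a new drug lowers cholesterol when it is not — approving an ineffective drug — patients take a useless medication and may skip effective alternatives. Type II (false negative): failing to conclude that a new drug lowers cholesterol when it is — shelving an effective drug — patients miss out on a treatment that would have helped. Which is costlier depends on domain priorities and is a judgement call rather than a statistical fact.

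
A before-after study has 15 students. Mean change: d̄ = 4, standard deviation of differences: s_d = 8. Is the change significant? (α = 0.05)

t = d̄/(s_d/√n) = 4/(8/√15) = 1.936. df = 14, critical t = ±2.145. Fail to reject H₀.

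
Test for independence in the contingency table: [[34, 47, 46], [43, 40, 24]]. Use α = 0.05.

χ² = 6.87. df = 2, critical = 5.991. Reject H₀. Variables are dependent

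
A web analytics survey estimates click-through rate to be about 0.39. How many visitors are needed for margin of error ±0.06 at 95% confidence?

n = z²p(1-p)/E² = 1.96²×0.39×0.61/0.06² = 253.9 → n = 254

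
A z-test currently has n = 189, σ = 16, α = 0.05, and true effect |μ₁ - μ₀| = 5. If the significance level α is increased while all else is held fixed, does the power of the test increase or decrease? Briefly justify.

Power increases: a larger α lowers the critical value, so more of the H₁ sampling distribution falls in the rejection region.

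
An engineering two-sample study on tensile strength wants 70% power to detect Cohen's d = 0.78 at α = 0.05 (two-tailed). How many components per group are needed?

z_{α/2} = 1.96, z_β = Φ⁻¹(0.7) = 0.524. For medium effect (d = 0.78): n per group = 2(z_{α/2} + z_β)²/d² = 2(1.96 + 0.524)²/0.78² = 20.3 → 21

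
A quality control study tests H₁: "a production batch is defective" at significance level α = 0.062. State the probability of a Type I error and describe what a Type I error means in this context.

P(Type I error) = α = 0.062. A Type I error is rejecting H₀ when H₀ is actually true (false positive) — here, concluding that a production batch is defective when in fact this is not the case. Consequence: scrapping a good batch — wasted material and cost for no reason.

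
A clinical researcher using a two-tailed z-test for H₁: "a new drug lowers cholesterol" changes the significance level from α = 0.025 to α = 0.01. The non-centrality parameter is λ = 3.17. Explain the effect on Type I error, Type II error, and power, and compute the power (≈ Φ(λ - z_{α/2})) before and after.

Decreasing α from 0.025 to 0.01:
• Type I error rate decreases (α is the Type I rate by definition).
• Critical value moves from z_{α/2} = 2.241 to 2.576, so power = Φ(λ - z_{α/2}) goes from Φ(3.17 - 2.241) = 0.824 to Φ(3.17 - 2.576) = 0.724.
• Type II error rate β = 1 - power therefore increases (0.176 → 0.276).
Appropriate when false positives are costly — here, approving an ineffective drug — patients take a useless medication and may skip effective alternatives.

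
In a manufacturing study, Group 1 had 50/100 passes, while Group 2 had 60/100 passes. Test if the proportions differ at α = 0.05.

p̂₁ = 0.5, p̂₂ = 0.6, pooled p̂ = 0.55. z = -1.421. Critical: ±1.96. Fail to reject H₀.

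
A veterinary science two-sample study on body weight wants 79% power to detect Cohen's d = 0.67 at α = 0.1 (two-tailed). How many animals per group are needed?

z_{α/2} = 1.645, z_β = Φ⁻¹(0.79) = 0.806. For medium effect (d = 0.67): n per group = 2(z_{α/2} + z_β)²/d² = 2(1.645 + 0.806)²/0.67² = 26.8 → 27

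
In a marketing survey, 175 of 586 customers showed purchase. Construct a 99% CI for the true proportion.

p̂ = 0.299. CI = p̂ ± z*√(p̂(1-p̂)/n) = (0.25, 0.347)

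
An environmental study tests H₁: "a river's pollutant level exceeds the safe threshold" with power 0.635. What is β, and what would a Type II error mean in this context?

β = 1 - power = 1 - 0.635 = 0.365. A Type II error is failing to reject H₀ when H₀ is false (false negative) — here, failing to conclude that a river's pollutant level exceeds the safe threshold when in fact it is true. Consequence: allowing unsafe pollution to continue.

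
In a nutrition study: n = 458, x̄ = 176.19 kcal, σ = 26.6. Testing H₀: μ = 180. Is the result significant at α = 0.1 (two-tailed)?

z = (176.19 - 180)/(26.6/√458) = -3.065. Since |z| > 1.645, significant at α = 0.1.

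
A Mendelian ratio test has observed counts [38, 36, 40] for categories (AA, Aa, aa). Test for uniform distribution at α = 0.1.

Expected = 38 each. χ² = Σ(O-E)²/E = 0.211. df = 2, critical value = 4.605. Fail to reject H₀.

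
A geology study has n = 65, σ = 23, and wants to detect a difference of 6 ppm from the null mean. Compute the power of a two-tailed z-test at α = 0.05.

SE = σ/√n = 23/√65 = 2.853. Non-centrality λ = d/SE = 6/2.853 = 2.103. Power ≈ Φ(λ - z_{α/2}) = Φ(2.103 - 1.96) = Φ(0.143) = 0.557.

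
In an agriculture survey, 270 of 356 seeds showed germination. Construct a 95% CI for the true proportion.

p̂ = 0.758. CI = p̂ ± z*√(p̂(1-p̂)/n) = (0.714, 0.803)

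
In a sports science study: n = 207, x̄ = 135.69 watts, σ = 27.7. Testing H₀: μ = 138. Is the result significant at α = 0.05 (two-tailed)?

z = (135.69 - 138)/(27.7/√207) = -1.2. Since |z| ≤ 1.96, not significant at α = 0.05.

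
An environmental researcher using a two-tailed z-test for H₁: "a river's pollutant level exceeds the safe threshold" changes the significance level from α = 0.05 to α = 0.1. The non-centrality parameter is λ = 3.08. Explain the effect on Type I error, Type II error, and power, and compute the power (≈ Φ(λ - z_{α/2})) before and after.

Increasing α from 0.05 to 0.1:
• Type I error rate increases (α is the Type I rate by definition).
• Critical value moves from z_{α/2} = 1.96 to 1.645, so power = Φ(λ - z_{α/2}) goes from Φ(3.08 - 1.96) = 0.869 to Φ(3.08 - 1.645) = 0.924.
• Type II error rate β = 1 - power therefore decreases (0.131 → 0.076).
Appropriate when false negatives are costly — here, allowing unsafe pollution to continue.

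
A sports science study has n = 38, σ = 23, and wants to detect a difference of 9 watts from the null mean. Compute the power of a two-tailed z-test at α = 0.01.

SE = σ/√n = 23/√38 = 3.731. Non-centrality λ = d/SE = 9/3.731 = 2.412. Power ≈ Φ(λ - z_{α/2}) = Φ(2.412 - 2.576) = Φ(-0.164) = 0.435.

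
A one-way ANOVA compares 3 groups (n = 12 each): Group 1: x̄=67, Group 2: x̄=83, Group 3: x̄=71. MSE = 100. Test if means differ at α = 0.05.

Grand mean = 73.67. SS_between = 1664.0, MS_between = 832.0. F = 8.32, F_crit ≈ 3.285. Reject H₀.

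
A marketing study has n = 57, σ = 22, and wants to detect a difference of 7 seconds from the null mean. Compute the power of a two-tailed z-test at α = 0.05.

SE = σ/√n = 22/√57 = 2.914. Non-centrality λ = d/SE = 7/2.914 = 2.402. Power ≈ Φ(λ - z_{α/2}) = Φ(2.402 - 1.96) = Φ(0.442) = 0.671.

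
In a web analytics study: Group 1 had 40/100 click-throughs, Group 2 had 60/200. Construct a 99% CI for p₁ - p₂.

p̂₁ = 0.4, p̂₂ = 0.3. Difference = 0.1. CI = (-0.051, 0.251)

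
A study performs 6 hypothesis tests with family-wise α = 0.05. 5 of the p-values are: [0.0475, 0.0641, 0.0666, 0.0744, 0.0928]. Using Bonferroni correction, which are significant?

Bonferroni α = 0.05/6 = 0.00833. None of the given p-values are significant.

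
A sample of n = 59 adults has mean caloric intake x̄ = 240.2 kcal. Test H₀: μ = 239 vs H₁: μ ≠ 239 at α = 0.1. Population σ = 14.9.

z = (x̄ - μ₀)/(σ/√n) = (240.2 - 239)/(14.9/√59) = 0.619. Critical value: ±1.645. Since |0.619| ≤ 1.645, Fail to reject H₀.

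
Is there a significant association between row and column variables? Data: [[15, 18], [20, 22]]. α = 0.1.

χ² = 0.035. df = 1, critical = 2.706. Fail to reject H₀. No evidence of dependence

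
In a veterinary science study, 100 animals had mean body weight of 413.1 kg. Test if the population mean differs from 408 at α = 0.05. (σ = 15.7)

z = (x̄ - μ₀)/(σ/√n) = (413.1 - 408)/(15.7/√100) = 3.248. Critical value: ±1.96. Since |3.248| > 1.96, Reject H₀.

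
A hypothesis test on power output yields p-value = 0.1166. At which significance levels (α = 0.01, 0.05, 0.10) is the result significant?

p = 0.1166. Not significant at any of the given levels.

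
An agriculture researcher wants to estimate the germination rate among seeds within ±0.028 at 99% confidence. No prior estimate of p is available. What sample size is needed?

Conservative approach: use p = 0.5 (maximizes p(1-p) = 0.25). n = z²(0.25)/E² = 2.576²×0.25/0.028² = 2116.0 → n = 2116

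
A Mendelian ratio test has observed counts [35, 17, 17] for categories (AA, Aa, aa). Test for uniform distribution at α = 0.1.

Expected = 23 each. χ² = Σ(O-E)²/E = 9.391. df = 2, critical value = 4.605. Reject H₀.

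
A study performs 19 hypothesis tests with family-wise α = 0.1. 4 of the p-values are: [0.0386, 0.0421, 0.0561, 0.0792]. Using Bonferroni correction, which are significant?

Bonferroni α = 0.1/19 = 0.00526. None of the given p-values are significant.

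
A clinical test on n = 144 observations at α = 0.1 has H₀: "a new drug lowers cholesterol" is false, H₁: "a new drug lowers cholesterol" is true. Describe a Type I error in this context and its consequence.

Type I error: rejecting H₀ when it is true — concluding that a new drug lowers cholesterol when in fact it is not. Consequence: approving an ineffective drug — patients take a useless medication and may skip effective alternatives.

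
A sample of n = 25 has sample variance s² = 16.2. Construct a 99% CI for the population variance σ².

df = 24. χ²_{0.005} = 45.559, χ²_{0.995} = 9.886. CI for σ² = ((n-1)s²/χ²_{α/2}, (n-1)s²/χ²_{1-α/2}) = (24·16.2/45.559, 24·16.2/9.886) = (8.53, 39.33)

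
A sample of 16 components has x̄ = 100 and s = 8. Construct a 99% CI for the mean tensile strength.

CI = x̄ ± t*(s/√n) = 100 ± 2.947(8/√16) = (94.11, 105.89)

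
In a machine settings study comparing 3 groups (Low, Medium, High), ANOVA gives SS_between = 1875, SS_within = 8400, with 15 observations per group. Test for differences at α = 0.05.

df_between = 2, df_within = 42. F = MS_between/MS_within = 937.5/200.0 = 4.688. F_crit ≈ 3.22. Reject H₀. At least one mean differs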